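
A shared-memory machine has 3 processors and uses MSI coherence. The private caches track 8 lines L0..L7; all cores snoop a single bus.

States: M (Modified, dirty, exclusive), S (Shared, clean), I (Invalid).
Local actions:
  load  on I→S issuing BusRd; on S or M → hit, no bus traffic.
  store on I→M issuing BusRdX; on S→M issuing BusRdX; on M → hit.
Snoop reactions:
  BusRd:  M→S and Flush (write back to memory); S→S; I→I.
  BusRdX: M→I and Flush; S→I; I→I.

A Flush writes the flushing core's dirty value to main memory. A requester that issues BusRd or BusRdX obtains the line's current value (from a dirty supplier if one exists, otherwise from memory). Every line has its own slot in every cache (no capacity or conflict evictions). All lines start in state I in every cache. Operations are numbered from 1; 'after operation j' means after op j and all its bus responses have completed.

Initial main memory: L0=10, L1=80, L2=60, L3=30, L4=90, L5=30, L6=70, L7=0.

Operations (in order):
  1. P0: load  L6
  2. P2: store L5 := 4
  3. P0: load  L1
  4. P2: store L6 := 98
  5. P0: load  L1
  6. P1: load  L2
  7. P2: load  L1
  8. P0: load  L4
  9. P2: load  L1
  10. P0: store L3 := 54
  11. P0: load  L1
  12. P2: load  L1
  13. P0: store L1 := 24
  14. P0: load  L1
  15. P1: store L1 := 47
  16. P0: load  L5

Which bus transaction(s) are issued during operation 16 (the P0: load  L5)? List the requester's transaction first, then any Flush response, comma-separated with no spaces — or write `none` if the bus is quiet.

bus = BusRd,Flush

[1] P0: load  L6 | P0:S(70), P1:I, P2:I | bus: BusRd
[2] P2: store L5 := 4 | P0:I, P1:I, P2:M(4) | bus: BusRdX
[3] P0: load  L1 | P0:S(80), P1:I, P2:I | bus: BusRd
[4] P2: store L6 := 98 | P0:I, P1:I, P2:M(98) | bus: BusRdX
[5] P0: load  L1 | P0:S(80), P1:I, P2:I | bus: none
[6] P1: load  L2 | P0:I, P1:S(60), P2:I | bus: BusRd
[7] P2: load  L1 | P0:S(80), P1:I, P2:S(80) | bus: BusRd
[8] P0: load  L4 | P0:S(90), P1:I, P2:I | bus: BusRd
[9] P2: load  L1 | P0:S(80), P1:I, P2:S(80) | bus: none
[10] P0: store L3 := 54 | P0:M(54), P1:I, P2:I | bus: BusRdX
[11] P0: load  L1 | P0:S(80), P1:I, P2:S(80) | bus: none
[12] P2: load  L1 | P0:S(80), P1:I, P2:S(80) | bus: none
[13] P0: store L1 := 24 | P0:M(24), P1:I, P2:I | bus: BusRdX
[14] P0: load  L1 | P0:M(24), P1:I, P2:I | bus: none
[15] P1: store L1 := 47 | P0:I, P1:M(47), P2:I | bus: BusRdX,Flush
[16] P0: load  L5 | P0:S(4), P1:I, P2:S(4) | bus: BusRd,Flush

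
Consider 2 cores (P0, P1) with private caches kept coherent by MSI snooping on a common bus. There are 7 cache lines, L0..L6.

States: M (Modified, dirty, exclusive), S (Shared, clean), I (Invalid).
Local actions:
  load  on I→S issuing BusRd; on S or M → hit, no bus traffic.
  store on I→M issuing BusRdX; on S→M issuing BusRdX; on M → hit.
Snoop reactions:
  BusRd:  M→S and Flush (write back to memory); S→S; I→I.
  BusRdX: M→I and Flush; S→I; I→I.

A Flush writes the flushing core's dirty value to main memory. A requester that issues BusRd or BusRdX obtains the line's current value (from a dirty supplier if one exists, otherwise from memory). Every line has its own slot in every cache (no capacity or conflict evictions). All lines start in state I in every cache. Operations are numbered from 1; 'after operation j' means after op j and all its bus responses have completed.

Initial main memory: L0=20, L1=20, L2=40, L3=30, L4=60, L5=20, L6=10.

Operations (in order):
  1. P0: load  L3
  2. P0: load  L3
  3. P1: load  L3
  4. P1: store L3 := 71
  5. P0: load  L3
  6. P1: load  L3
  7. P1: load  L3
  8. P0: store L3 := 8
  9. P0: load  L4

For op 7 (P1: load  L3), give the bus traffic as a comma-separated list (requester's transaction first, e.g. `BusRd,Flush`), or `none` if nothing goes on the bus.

bus = none

[1] P0: load  L3 | P0:S(30), P1:I | bus: BusRd
[2] P0: load  L3 | P0:S(30), P1:I | bus: none
[3] P1: load  L3 | P0:S(30), P1:S(30) | bus: BusRd
[4] P1: store L3 := 71 | P0:I, P1:M(71) | bus: BusRdX
[5] P0: load  L3 | P0:S(71), P1:S(71) | bus: BusRd,Flush
[6] P1: load  L3 | P0:S(71), P1:S(71) | bus: none
[7] P1: load  L3 | P0:S(71), P1:S(71) | bus: none
[8] P0: store L3 := 8 | P0:M(8), P1:I | bus: BusRdX
[9] P0: load  L4 | P0:S(60), P1:I | bus: BusRd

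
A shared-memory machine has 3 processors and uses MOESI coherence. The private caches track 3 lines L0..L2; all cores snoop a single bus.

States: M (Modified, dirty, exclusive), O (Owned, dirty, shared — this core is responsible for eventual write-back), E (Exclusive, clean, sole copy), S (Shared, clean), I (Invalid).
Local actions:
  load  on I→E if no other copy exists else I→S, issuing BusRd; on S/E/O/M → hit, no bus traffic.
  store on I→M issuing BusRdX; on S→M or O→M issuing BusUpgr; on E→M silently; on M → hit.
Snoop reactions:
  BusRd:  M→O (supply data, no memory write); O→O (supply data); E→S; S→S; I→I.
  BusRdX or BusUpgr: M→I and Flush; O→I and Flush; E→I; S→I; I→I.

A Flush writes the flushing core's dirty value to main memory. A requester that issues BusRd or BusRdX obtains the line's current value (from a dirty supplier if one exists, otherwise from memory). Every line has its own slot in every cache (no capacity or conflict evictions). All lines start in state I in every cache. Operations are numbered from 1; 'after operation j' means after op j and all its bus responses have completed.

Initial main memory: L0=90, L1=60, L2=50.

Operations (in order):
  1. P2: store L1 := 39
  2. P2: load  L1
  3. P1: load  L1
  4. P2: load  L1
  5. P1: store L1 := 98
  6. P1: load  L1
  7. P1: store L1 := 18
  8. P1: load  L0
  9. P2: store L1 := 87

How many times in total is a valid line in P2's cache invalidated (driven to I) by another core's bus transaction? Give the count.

  op1 P2: store L1 := 39 → I/I/M on L1; bus BusRdX; mem=60
  op2 P2: load  L1 → I/I/M on L1; bus (none); mem=60
  op3 P1: load  L1 → I/S/O on L1; bus BusRd; mem=60
  op4 P2: load  L1 → I/S/O on L1; bus (none); mem=60
  op5 P1: store L1 := 98 → I/M/I on L1; bus BusUpgr Flush; mem=39
  op6 P1: load  L1 → I/M/I on L1; bus (none); mem=39
  op7 P1: store L1 := 18 → I/M/I on L1; bus (none); mem=39
  op8 P1: load  L0 → I/E/I on L0; bus BusRd; mem=90
  op9 P2: store L1 := 87 → I/I/M on L1; bus BusRdX Flush; mem=18

invalidations = 1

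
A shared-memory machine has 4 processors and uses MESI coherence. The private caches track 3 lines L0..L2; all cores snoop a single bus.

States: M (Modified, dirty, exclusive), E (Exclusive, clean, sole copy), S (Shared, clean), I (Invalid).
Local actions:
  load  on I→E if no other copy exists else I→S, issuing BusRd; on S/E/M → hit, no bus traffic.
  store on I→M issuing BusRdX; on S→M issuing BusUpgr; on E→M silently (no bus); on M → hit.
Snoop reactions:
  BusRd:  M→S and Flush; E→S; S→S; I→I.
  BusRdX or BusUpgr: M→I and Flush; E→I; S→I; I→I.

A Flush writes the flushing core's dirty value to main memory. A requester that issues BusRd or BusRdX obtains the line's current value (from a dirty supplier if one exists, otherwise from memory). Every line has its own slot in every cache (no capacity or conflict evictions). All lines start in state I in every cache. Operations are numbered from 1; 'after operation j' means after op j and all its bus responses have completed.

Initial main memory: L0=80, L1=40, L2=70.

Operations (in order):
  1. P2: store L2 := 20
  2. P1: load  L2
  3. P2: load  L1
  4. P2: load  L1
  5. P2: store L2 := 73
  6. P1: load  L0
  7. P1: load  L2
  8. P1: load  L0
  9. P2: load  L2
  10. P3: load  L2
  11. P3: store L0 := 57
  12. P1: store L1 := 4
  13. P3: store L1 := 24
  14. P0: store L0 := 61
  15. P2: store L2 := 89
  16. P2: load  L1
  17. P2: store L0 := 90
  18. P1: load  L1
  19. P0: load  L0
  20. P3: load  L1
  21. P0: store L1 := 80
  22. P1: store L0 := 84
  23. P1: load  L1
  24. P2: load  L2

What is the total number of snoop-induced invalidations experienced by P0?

[1] P2: store L2 := 20 | P0:I, P1:I, P2:M(20), P3:I | bus: BusRdX
[2] P1: load  L2 | P0:I, P1:S(20), P2:S(20), P3:I | bus: BusRd,Flush
[3] P2: load  L1 | P0:I, P1:I, P2:E(40), P3:I | bus: BusRd
[4] P2: load  L1 | P0:I, P1:I, P2:E(40), P3:I | bus: none
[5] P2: store L2 := 73 | P0:I, P1:I, P2:M(73), P3:I | bus: BusUpgr
[6] P1: load  L0 | P0:I, P1:E(80), P2:I, P3:I | bus: BusRd
[7] P1: load  L2 | P0:I, P1:S(73), P2:S(73), P3:I | bus: BusRd,Flush
[8] P1: load  L0 | P0:I, P1:E(80), P2:I, P3:I | bus: none
[9] P2: load  L2 | P0:I, P1:S(73), P2:S(73), P3:I | bus: none
[10] P3: load  L2 | P0:I, P1:S(73), P2:S(73), P3:S(73) | bus: BusRd
[11] P3: store L0 := 57 | P0:I, P1:I, P2:I, P3:M(57) | bus: BusRdX
[12] P1: store L1 := 4 | P0:I, P1:M(4), P2:I, P3:I | bus: BusRdX
[13] P3: store L1 := 24 | P0:I, P1:I, P2:I, P3:M(24) | bus: BusRdX,Flush
[14] P0: store L0 := 61 | P0:M(61), P1:I, P2:I, P3:I | bus: BusRdX,Flush
[15] P2: store L2 := 89 | P0:I, P1:I, P2:M(89), P3:I | bus: BusUpgr
[16] P2: load  L1 | P0:I, P1:I, P2:S(24), P3:S(24) | bus: BusRd,Flush
[17] P2: store L0 := 90 | P0:I, P1:I, P2:M(90), P3:I | bus: BusRdX,Flush
[18] P1: load  L1 | P0:I, P1:S(24), P2:S(24), P3:S(24) | bus: BusRd
[19] P0: load  L0 | P0:S(90), P1:I, P2:S(90), P3:I | bus: BusRd,Flush
[20] P3: load  L1 | P0:I, P1:S(24), P2:S(24), P3:S(24) | bus: none
[21] P0: store L1 := 80 | P0:M(80), P1:I, P2:I, P3:I | bus: BusRdX
[22] P1: store L0 := 84 | P0:I, P1:M(84), P2:I, P3:I | bus: BusRdX
[23] P1: load  L1 | P0:S(80), P1:S(80), P2:I, P3:I | bus: BusRd,Flush
[24] P2: load  L2 | P0:I, P1:I, P2:M(89), P3:I | bus: none

invalidations = 2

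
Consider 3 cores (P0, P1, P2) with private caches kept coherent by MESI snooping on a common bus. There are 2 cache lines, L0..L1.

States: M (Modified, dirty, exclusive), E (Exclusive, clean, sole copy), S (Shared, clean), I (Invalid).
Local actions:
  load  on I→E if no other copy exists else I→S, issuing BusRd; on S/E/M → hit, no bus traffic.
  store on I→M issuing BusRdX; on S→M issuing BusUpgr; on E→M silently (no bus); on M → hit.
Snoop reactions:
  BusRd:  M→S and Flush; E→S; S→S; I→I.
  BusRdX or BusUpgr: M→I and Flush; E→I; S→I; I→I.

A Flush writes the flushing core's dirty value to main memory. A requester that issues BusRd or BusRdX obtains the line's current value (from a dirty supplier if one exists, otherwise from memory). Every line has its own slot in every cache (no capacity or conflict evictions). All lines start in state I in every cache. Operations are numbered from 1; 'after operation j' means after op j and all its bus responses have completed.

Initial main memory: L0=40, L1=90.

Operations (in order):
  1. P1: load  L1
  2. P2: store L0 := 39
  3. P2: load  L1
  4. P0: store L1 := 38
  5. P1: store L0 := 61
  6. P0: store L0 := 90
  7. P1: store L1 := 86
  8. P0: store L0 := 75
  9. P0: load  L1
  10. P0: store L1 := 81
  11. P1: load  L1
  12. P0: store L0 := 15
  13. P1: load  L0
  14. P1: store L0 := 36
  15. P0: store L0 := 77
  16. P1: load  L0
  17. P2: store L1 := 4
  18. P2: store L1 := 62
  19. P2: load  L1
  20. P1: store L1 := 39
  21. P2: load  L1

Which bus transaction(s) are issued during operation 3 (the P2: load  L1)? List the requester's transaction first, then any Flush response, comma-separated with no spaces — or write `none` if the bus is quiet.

[1] P1: load  L1 | P0:I, P1:E(90), P2:I | bus: BusRd
[2] P2: store L0 := 39 | P0:I, P1:I, P2:M(39) | bus: BusRdX
[3] P2: load  L1 | P0:I, P1:S(90), P2:S(90) | bus: BusRd
[4] P0: store L1 := 38 | P0:M(38), P1:I, P2:I | bus: BusRdX
[5] P1: store L0 := 61 | P0:I, P1:M(61), P2:I | bus: BusRdX,Flush
[6] P0: store L0 := 90 | P0:M(90), P1:I, P2:I | bus: BusRdX,Flush
[7] P1: store L1 := 86 | P0:I, P1:M(86), P2:I | bus: BusRdX,Flush
[8] P0: store L0 := 75 | P0:M(75), P1:I, P2:I | bus: none
[9] P0: load  L1 | P0:S(86), P1:S(86), P2:I | bus: BusRd,Flush
[10] P0: store L1 := 81 | P0:M(81), P1:I, P2:I | bus: BusUpgr
[11] P1: load  L1 | P0:S(81), P1:S(81), P2:I | bus: BusRd,Flush
[12] P0: store L0 := 15 | P0:M(15), P1:I, P2:I | bus: none
[13] P1: load  L0 | P0:S(15), P1:S(15), P2:I | bus: BusRd,Flush
[14] P1: store L0 := 36 | P0:I, P1:M(36), P2:I | bus: BusUpgr
[15] P0: store L0 := 77 | P0:M(77), P1:I, P2:I | bus: BusRdX,Flush
[16] P1: load  L0 | P0:S(77), P1:S(77), P2:I | bus: BusRd,Flush
[17] P2: store L1 := 4 | P0:I, P1:I, P2:M(4) | bus: BusRdX
[18] P2: store L1 := 62 | P0:I, P1:I, P2:M(62) | bus: none
[19] P2: load  L1 | P0:I, P1:I, P2:M(62) | bus: none
[20] P1: store L1 := 39 | P0:I, P1:M(39), P2:I | bus: BusRdX,Flush
[21] P2: load  L1 | P0:I, P1:S(39), P2:S(39) | bus: BusRd,Flush

bus = BusRd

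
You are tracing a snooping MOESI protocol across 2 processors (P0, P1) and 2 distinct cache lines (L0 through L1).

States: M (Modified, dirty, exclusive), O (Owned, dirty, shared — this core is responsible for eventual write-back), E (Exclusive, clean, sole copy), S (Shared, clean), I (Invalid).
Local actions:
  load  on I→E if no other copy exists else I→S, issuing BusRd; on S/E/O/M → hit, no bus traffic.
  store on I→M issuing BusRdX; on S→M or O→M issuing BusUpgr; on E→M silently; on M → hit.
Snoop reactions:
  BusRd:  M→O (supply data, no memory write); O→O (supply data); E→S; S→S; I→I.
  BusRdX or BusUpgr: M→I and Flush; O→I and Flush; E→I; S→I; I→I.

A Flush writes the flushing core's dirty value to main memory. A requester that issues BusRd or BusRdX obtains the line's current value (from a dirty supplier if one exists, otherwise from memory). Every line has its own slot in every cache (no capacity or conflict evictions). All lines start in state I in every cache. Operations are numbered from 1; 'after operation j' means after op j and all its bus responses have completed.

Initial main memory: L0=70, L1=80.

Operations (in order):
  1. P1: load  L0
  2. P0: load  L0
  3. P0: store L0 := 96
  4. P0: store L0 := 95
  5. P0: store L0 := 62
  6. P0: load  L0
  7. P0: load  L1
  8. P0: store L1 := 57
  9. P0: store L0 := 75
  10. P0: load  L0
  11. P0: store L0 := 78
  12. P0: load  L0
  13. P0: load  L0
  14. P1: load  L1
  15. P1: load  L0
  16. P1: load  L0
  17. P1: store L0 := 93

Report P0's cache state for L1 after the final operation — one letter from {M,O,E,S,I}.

state = O

1. P1: load  L0  bus=[BusRd]  L0: P0=I P1=E  mem[L0]=70
2. P0: load  L0  bus=[BusRd]  L0: P0=S P1=S  mem[L0]=70
3. P0: store L0 := 96  bus=[BusUpgr]  L0: P0=M P1=I  mem[L0]=70
4. P0: store L0 := 95  bus=[-]  L0: P0=M P1=I  mem[L0]=70
5. P0: store L0 := 62  bus=[-]  L0: P0=M P1=I  mem[L0]=70
6. P0: load  L0  bus=[-]  L0: P0=M P1=I  mem[L0]=70
7. P0: load  L1  bus=[BusRd]  L1: P0=E P1=I  mem[L1]=80
8. P0: store L1 := 57  bus=[-]  L1: P0=M P1=I  mem[L1]=80
9. P0: store L0 := 75  bus=[-]  L0: P0=M P1=I  mem[L0]=70
10. P0: load  L0  bus=[-]  L0: P0=M P1=I  mem[L0]=70
11. P0: store L0 := 78  bus=[-]  L0: P0=M P1=I  mem[L0]=70
12. P0: load  L0  bus=[-]  L0: P0=M P1=I  mem[L0]=70
13. P0: load  L0  bus=[-]  L0: P0=M P1=I  mem[L0]=70
14. P1: load  L1  bus=[BusRd]  L1: P0=O P1=S  mem[L1]=80
15. P1: load  L0  bus=[BusRd]  L0: P0=O P1=S  mem[L0]=70
16. P1: load  L0  bus=[-]  L0: P0=O P1=S  mem[L0]=70
17. P1: store L0 := 93  bus=[BusUpgr,Flush]  L0: P0=I P1=M  mem[L0]=78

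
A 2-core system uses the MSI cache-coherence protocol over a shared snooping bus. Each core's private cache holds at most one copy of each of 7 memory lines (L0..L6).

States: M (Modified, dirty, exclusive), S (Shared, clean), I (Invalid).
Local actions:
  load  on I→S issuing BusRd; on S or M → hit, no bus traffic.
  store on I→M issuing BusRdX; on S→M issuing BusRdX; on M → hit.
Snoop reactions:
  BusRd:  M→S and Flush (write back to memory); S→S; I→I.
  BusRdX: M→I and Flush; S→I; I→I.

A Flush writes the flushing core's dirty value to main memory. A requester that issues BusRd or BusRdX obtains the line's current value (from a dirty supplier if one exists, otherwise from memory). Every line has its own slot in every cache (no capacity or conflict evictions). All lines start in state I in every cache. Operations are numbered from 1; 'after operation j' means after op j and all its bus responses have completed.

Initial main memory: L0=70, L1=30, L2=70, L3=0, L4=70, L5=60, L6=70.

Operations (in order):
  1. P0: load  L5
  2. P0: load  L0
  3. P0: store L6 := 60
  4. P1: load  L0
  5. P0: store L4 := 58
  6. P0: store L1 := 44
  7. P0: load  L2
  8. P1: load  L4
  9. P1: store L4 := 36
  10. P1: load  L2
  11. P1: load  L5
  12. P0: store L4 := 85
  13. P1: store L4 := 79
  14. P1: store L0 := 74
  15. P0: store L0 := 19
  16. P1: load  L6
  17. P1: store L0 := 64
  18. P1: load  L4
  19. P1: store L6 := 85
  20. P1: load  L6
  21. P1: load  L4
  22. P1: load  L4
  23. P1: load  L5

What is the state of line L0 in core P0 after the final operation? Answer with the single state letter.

  op1 P0: load  L5 → S/I on L5; bus BusRd; mem=60
  op2 P0: load  L0 → S/I on L0; bus BusRd; mem=70
  op3 P0: store L6 := 60 → M/I on L6; bus BusRdX; mem=70
  op4 P1: load  L0 → S/S on L0; bus BusRd; mem=70
  op5 P0: store L4 := 58 → M/I on L4; bus BusRdX; mem=70
  op6 P0: store L1 := 44 → M/I on L1; bus BusRdX; mem=30
  op7 P0: load  L2 → S/I on L2; bus BusRd; mem=70
  op8 P1: load  L4 → S/S on L4; bus BusRd Flush; mem=58
  op9 P1: store L4 := 36 → I/M on L4; bus BusRdX; mem=58
  op10 P1: load  L2 → S/S on L2; bus BusRd; mem=70
  op11 P1: load  L5 → S/S on L5; bus BusRd; mem=60
  op12 P0: store L4 := 85 → M/I on L4; bus BusRdX Flush; mem=36
  op13 P1: store L4 := 79 → I/M on L4; bus BusRdX Flush; mem=85
  op14 P1: store L0 := 74 → I/M on L0; bus BusRdX; mem=70
  op15 P0: store L0 := 19 → M/I on L0; bus BusRdX Flush; mem=74
  op16 P1: load  L6 → S/S on L6; bus BusRd Flush; mem=60
  op17 P1: store L0 := 64 → I/M on L0; bus BusRdX Flush; mem=19
  op18 P1: load  L4 → I/M on L4; bus (none); mem=85
  op19 P1: store L6 := 85 → I/M on L6; bus BusRdX; mem=60
  op20 P1: load  L6 → I/M on L6; bus (none); mem=60
  op21 P1: load  L4 → I/M on L4; bus (none); mem=85
  op22 P1: load  L4 → I/M on L4; bus (none); mem=85
  op23 P1: load  L5 → S/S on L5; bus (none); mem=60

state = I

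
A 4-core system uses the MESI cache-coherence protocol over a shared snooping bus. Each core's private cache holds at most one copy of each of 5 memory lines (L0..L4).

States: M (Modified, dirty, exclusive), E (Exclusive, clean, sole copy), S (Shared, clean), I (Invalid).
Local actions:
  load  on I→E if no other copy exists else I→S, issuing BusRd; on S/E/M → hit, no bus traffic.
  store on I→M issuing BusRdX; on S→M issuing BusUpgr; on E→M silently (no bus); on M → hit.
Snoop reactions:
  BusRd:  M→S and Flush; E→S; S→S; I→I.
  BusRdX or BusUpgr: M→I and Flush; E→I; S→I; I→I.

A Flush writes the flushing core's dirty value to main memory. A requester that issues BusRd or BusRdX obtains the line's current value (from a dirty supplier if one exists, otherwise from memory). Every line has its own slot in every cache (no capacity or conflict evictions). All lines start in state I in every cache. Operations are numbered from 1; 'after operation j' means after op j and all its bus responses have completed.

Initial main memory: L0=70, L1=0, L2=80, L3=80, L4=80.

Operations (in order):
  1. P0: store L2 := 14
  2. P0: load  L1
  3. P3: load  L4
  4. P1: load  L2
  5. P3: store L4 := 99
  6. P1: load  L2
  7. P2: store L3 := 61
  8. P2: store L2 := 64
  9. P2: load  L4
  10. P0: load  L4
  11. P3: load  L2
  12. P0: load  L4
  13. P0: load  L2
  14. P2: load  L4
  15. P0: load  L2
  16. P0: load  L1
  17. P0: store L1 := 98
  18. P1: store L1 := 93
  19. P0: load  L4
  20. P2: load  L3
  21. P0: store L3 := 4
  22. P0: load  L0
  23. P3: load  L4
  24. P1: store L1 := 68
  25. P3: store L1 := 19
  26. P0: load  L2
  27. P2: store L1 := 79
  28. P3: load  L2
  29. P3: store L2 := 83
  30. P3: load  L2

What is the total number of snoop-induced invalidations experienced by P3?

1. P0: store L2 := 14  bus=[BusRdX]  L2: P0=M P1=I P2=I P3=I  mem[L2]=80
2. P0: load  L1  bus=[BusRd]  L1: P0=E P1=I P2=I P3=I  mem[L1]=0
3. P3: load  L4  bus=[BusRd]  L4: P0=I P1=I P2=I P3=E  mem[L4]=80
4. P1: load  L2  bus=[BusRd,Flush]  L2: P0=S P1=S P2=I P3=I  mem[L2]=14
5. P3: store L4 := 99  bus=[-]  L4: P0=I P1=I P2=I P3=M  mem[L4]=80
6. P1: load  L2  bus=[-]  L2: P0=S P1=S P2=I P3=I  mem[L2]=14
7. P2: store L3 := 61  bus=[BusRdX]  L3: P0=I P1=I P2=M P3=I  mem[L3]=80
8. P2: store L2 := 64  bus=[BusRdX]  L2: P0=I P1=I P2=M P3=I  mem[L2]=14
9. P2: load  L4  bus=[BusRd,Flush]  L4: P0=I P1=I P2=S P3=S  mem[L4]=99
10. P0: load  L4  bus=[BusRd]  L4: P0=S P1=I P2=S P3=S  mem[L4]=99
11. P3: load  L2  bus=[BusRd,Flush]  L2: P0=I P1=I P2=S P3=S  mem[L2]=64
12. P0: load  L4  bus=[-]  L4: P0=S P1=I P2=S P3=S  mem[L4]=99
13. P0: load  L2  bus=[BusRd]  L2: P0=S P1=I P2=S P3=S  mem[L2]=64
14. P2: load  L4  bus=[-]  L4: P0=S P1=I P2=S P3=S  mem[L4]=99
15. P0: load  L2  bus=[-]  L2: P0=S P1=I P2=S P3=S  mem[L2]=64
16. P0: load  L1  bus=[-]  L1: P0=E P1=I P2=I P3=I  mem[L1]=0
17. P0: store L1 := 98  bus=[-]  L1: P0=M P1=I P2=I P3=I  mem[L1]=0
18. P1: store L1 := 93  bus=[BusRdX,Flush]  L1: P0=I P1=M P2=I P3=I  mem[L1]=98
19. P0: load  L4  bus=[-]  L4: P0=S P1=I P2=S P3=S  mem[L4]=99
20. P2: load  L3  bus=[-]  L3: P0=I P1=I P2=M P3=I  mem[L3]=80
21. P0: store L3 := 4  bus=[BusRdX,Flush]  L3: P0=M P1=I P2=I P3=I  mem[L3]=61
22. P0: load  L0  bus=[BusRd]  L0: P0=E P1=I P2=I P3=I  mem[L0]=70
23. P3: load  L4  bus=[-]  L4: P0=S P1=I P2=S P3=S  mem[L4]=99
24. P1: store L1 := 68  bus=[-]  L1: P0=I P1=M P2=I P3=I  mem[L1]=98
25. P3: store L1 := 19  bus=[BusRdX,Flush]  L1: P0=I P1=I P2=I P3=M  mem[L1]=68
26. P0: load  L2  bus=[-]  L2: P0=S P1=I P2=S P3=S  mem[L2]=64
27. P2: store L1 := 79  bus=[BusRdX,Flush]  L1: P0=I P1=I P2=M P3=I  mem[L1]=19
28. P3: load  L2  bus=[-]  L2: P0=S P1=I P2=S P3=S  mem[L2]=64
29. P3: store L2 := 83  bus=[BusUpgr]  L2: P0=I P1=I P2=I P3=M  mem[L2]=64
30. P3: load  L2  bus=[-]  L2: P0=I P1=I P2=I P3=M  mem[L2]=64

invalidations = 1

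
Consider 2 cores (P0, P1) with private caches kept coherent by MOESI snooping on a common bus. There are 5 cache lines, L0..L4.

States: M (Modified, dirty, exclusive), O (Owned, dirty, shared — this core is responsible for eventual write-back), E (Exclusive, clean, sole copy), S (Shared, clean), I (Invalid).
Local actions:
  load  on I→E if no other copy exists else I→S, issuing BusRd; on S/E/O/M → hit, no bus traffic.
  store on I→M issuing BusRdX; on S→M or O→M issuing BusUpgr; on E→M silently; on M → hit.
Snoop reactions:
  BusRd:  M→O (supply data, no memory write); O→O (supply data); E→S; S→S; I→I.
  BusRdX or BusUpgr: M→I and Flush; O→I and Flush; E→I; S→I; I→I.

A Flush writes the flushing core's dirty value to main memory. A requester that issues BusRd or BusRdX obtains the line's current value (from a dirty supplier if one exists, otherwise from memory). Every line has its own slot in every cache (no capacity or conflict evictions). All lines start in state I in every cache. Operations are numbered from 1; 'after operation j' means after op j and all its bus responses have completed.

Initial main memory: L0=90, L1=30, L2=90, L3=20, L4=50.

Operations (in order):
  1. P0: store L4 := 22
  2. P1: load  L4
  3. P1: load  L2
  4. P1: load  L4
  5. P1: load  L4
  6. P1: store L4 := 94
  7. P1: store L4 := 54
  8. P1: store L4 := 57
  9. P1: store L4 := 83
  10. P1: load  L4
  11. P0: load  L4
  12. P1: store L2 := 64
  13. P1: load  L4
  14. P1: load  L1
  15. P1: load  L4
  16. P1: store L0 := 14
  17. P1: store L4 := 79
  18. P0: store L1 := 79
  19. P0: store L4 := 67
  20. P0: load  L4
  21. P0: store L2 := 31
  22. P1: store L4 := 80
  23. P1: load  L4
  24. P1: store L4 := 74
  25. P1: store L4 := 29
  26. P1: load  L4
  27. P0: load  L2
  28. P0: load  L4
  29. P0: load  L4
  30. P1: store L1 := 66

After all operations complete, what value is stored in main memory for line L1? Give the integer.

[1] P0: store L4 := 22 | P0:M(22), P1:I | bus: BusRdX
[2] P1: load  L4 | P0:O(22), P1:S(22) | bus: BusRd
[3] P1: load  L2 | P0:I, P1:E(90) | bus: BusRd
[4] P1: load  L4 | P0:O(22), P1:S(22) | bus: none
[5] P1: load  L4 | P0:O(22), P1:S(22) | bus: none
[6] P1: store L4 := 94 | P0:I, P1:M(94) | bus: BusUpgr,Flush
[7] P1: store L4 := 54 | P0:I, P1:M(54) | bus: none
[8] P1: store L4 := 57 | P0:I, P1:M(57) | bus: none
[9] P1: store L4 := 83 | P0:I, P1:M(83) | bus: none
[10] P1: load  L4 | P0:I, P1:M(83) | bus: none
[11] P0: load  L4 | P0:S(83), P1:O(83) | bus: BusRd
[12] P1: store L2 := 64 | P0:I, P1:M(64) | bus: none
[13] P1: load  L4 | P0:S(83), P1:O(83) | bus: none
[14] P1: load  L1 | P0:I, P1:E(30) | bus: BusRd
[15] P1: load  L4 | P0:S(83), P1:O(83) | bus: none
[16] P1: store L0 := 14 | P0:I, P1:M(14) | bus: BusRdX
[17] P1: store L4 := 79 | P0:I, P1:M(79) | bus: BusUpgr
[18] P0: store L1 := 79 | P0:M(79), P1:I | bus: BusRdX
[19] P0: store L4 := 67 | P0:M(67), P1:I | bus: BusRdX,Flush
[20] P0: load  L4 | P0:M(67), P1:I | bus: none
[21] P0: store L2 := 31 | P0:M(31), P1:I | bus: BusRdX,Flush
[22] P1: store L4 := 80 | P0:I, P1:M(80) | bus: BusRdX,Flush
[23] P1: load  L4 | P0:I, P1:M(80) | bus: none
[24] P1: store L4 := 74 | P0:I, P1:M(74) | bus: none
[25] P1: store L4 := 29 | P0:I, P1:M(29) | bus: none
[26] P1: load  L4 | P0:I, P1:M(29) | bus: none
[27] P0: load  L2 | P0:M(31), P1:I | bus: none
[28] P0: load  L4 | P0:S(29), P1:O(29) | bus: BusRd
[29] P0: load  L4 | P0:S(29), P1:O(29) | bus: none
[30] P1: store L1 := 66 | P0:I, P1:M(66) | bus: BusRdX,Flush

memory[L1] = 79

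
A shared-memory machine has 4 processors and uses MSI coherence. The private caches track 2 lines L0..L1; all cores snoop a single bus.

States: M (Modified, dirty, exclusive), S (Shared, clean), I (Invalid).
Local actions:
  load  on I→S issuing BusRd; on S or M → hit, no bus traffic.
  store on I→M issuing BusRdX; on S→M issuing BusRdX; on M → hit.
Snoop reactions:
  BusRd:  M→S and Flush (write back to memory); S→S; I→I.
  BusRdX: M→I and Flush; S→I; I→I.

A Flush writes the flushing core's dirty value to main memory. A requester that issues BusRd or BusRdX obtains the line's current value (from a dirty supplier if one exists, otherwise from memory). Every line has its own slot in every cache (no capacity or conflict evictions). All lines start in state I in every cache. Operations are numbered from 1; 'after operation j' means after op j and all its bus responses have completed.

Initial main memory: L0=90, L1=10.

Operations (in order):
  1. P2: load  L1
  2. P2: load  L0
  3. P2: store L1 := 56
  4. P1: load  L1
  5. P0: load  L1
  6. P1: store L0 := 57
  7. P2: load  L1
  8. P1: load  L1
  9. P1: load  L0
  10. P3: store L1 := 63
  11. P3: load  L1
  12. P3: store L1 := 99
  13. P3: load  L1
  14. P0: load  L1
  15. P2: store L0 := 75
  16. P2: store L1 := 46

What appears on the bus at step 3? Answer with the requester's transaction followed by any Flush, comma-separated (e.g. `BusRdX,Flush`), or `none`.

bus = BusRdX

step 1: P2: load  L1  ⟶  IISI  (L1)  txn=BusRd  M[L1]=10
step 2: P2: load  L0  ⟶  IISI  (L0)  txn=BusRd  M[L0]=90
step 3: P2: store L1 := 56  ⟶  IIMI  (L1)  txn=BusRdX  M[L1]=10
step 4: P1: load  L1  ⟶  ISSI  (L1)  txn=BusRd+Flush  M[L1]=56
step 5: P0: load  L1  ⟶  SSSI  (L1)  txn=BusRd  M[L1]=56
step 6: P1: store L0 := 57  ⟶  IMII  (L0)  txn=BusRdX  M[L0]=90
step 7: P2: load  L1  ⟶  SSSI  (L1)  txn=∅  M[L1]=56
step 8: P1: load  L1  ⟶  SSSI  (L1)  txn=∅  M[L1]=56
step 9: P1: load  L0  ⟶  IMII  (L0)  txn=∅  M[L0]=90
step 10: P3: store L1 := 63  ⟶  IIIM  (L1)  txn=BusRdX  M[L1]=56
step 11: P3: load  L1  ⟶  IIIM  (L1)  txn=∅  M[L1]=56
step 12: P3: store L1 := 99  ⟶  IIIM  (L1)  txn=∅  M[L1]=56
step 13: P3: load  L1  ⟶  IIIM  (L1)  txn=∅  M[L1]=56
step 14: P0: load  L1  ⟶  SIIS  (L1)  txn=BusRd+Flush  M[L1]=99
step 15: P2: store L0 := 75  ⟶  IIMI  (L0)  txn=BusRdX+Flush  M[L0]=57
step 16: P2: store L1 := 46  ⟶  IIMI  (L1)  txn=BusRdX  M[L1]=99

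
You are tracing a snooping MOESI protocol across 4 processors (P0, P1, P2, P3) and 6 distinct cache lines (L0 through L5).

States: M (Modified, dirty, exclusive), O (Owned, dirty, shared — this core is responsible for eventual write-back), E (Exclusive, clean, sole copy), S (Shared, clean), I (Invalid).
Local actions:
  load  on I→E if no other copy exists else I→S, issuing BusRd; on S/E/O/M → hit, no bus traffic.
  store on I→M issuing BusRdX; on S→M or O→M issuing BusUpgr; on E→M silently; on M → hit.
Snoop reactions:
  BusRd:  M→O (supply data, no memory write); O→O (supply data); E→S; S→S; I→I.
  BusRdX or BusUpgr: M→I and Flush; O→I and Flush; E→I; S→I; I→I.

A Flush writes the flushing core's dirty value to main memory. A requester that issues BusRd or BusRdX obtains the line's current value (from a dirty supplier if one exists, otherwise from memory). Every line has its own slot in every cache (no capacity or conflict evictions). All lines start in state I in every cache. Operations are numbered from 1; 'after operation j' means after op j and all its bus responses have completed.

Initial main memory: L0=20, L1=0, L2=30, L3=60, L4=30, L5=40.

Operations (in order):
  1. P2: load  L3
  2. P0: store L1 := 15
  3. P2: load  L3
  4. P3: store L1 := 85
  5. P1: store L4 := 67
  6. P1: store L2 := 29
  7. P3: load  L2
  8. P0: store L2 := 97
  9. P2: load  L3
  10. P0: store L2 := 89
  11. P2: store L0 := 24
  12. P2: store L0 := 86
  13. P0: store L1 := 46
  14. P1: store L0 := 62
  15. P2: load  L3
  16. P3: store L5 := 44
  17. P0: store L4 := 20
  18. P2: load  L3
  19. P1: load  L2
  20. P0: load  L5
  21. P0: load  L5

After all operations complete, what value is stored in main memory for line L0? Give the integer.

memory[L0] = 86

[1] P2: load  L3 | P0:I, P1:I, P2:E(60), P3:I | bus: BusRd
[2] P0: store L1 := 15 | P0:M(15), P1:I, P2:I, P3:I | bus: BusRdX
[3] P2: load  L3 | P0:I, P1:I, P2:E(60), P3:I | bus: none
[4] P3: store L1 := 85 | P0:I, P1:I, P2:I, P3:M(85) | bus: BusRdX,Flush
[5] P1: store L4 := 67 | P0:I, P1:M(67), P2:I, P3:I | bus: BusRdX
[6] P1: store L2 := 29 | P0:I, P1:M(29), P2:I, P3:I | bus: BusRdX
[7] P3: load  L2 | P0:I, P1:O(29), P2:I, P3:S(29) | bus: BusRd
[8] P0: store L2 := 97 | P0:M(97), P1:I, P2:I, P3:I | bus: BusRdX,Flush
[9] P2: load  L3 | P0:I, P1:I, P2:E(60), P3:I | bus: none
[10] P0: store L2 := 89 | P0:M(89), P1:I, P2:I, P3:I | bus: none
[11] P2: store L0 := 24 | P0:I, P1:I, P2:M(24), P3:I | bus: BusRdX
[12] P2: store L0 := 86 | P0:I, P1:I, P2:M(86), P3:I | bus: none
[13] P0: store L1 := 46 | P0:M(46), P1:I, P2:I, P3:I | bus: BusRdX,Flush
[14] P1: store L0 := 62 | P0:I, P1:M(62), P2:I, P3:I | bus: BusRdX,Flush
[15] P2: load  L3 | P0:I, P1:I, P2:E(60), P3:I | bus: none
[16] P3: store L5 := 44 | P0:I, P1:I, P2:I, P3:M(44) | bus: BusRdX
[17] P0: store L4 := 20 | P0:M(20), P1:I, P2:I, P3:I | bus: BusRdX,Flush
[18] P2: load  L3 | P0:I, P1:I, P2:E(60), P3:I | bus: none
[19] P1: load  L2 | P0:O(89), P1:S(89), P2:I, P3:I | bus: BusRd
[20] P0: load  L5 | P0:S(44), P1:I, P2:I, P3:O(44) | bus: BusRd
[21] P0: load  L5 | P0:S(44), P1:I, P2:I, P3:O(44) | bus: none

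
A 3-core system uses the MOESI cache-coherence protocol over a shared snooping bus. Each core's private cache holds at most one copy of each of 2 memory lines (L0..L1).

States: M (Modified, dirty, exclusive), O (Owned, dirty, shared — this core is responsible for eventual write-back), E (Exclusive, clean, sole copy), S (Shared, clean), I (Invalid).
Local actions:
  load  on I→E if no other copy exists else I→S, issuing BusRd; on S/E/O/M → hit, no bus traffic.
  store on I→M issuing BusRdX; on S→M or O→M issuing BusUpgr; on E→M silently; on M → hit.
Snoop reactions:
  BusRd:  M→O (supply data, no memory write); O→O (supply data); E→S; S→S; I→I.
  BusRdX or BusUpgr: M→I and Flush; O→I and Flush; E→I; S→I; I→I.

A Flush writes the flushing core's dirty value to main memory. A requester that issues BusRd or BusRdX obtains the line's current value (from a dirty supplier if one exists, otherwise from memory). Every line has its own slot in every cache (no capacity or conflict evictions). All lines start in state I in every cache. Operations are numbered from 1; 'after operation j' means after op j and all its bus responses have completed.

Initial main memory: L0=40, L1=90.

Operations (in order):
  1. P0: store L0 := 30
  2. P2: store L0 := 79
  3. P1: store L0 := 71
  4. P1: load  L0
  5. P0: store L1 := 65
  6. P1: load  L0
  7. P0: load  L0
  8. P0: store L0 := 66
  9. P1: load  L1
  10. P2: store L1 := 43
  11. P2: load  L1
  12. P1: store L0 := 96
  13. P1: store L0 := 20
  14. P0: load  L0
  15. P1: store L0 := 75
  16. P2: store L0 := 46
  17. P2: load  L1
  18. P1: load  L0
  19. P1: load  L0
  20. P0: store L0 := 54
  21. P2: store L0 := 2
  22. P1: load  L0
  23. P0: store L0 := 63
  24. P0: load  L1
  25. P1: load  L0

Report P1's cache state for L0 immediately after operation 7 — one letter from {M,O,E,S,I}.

[1] P0: store L0 := 30 | P0:M(30), P1:I, P2:I | bus: BusRdX
[2] P2: store L0 := 79 | P0:I, P1:I, P2:M(79) | bus: BusRdX,Flush
[3] P1: store L0 := 71 | P0:I, P1:M(71), P2:I | bus: BusRdX,Flush
[4] P1: load  L0 | P0:I, P1:M(71), P2:I | bus: none
[5] P0: store L1 := 65 | P0:M(65), P1:I, P2:I | bus: BusRdX
[6] P1: load  L0 | P0:I, P1:M(71), P2:I | bus: none
[7] P0: load  L0 | P0:S(71), P1:O(71), P2:I | bus: BusRd
[8] P0: store L0 := 66 | P0:M(66), P1:I, P2:I | bus: BusUpgr,Flush
[9] P1: load  L1 | P0:O(65), P1:S(65), P2:I | bus: BusRd
[10] P2: store L1 := 43 | P0:I, P1:I, P2:M(43) | bus: BusRdX,Flush
[11] P2: load  L1 | P0:I, P1:I, P2:M(43) | bus: none
[12] P1: store L0 := 96 | P0:I, P1:M(96), P2:I | bus: BusRdX,Flush
[13] P1: store L0 := 20 | P0:I, P1:M(20), P2:I | bus: none
[14] P0: load  L0 | P0:S(20), P1:O(20), P2:I | bus: BusRd
[15] P1: store L0 := 75 | P0:I, P1:M(75), P2:I | bus: BusUpgr
[16] P2: store L0 := 46 | P0:I, P1:I, P2:M(46) | bus: BusRdX,Flush
[17] P2: load  L1 | P0:I, P1:I, P2:M(43) | bus: none
[18] P1: load  L0 | P0:I, P1:S(46), P2:O(46) | bus: BusRd
[19] P1: load  L0 | P0:I, P1:S(46), P2:O(46) | bus: none
[20] P0: store L0 := 54 | P0:M(54), P1:I, P2:I | bus: BusRdX,Flush
[21] P2: store L0 := 2 | P0:I, P1:I, P2:M(2) | bus: BusRdX,Flush
[22] P1: load  L0 | P0:I, P1:S(2), P2:O(2) | bus: BusRd
[23] P0: store L0 := 63 | P0:M(63), P1:I, P2:I | bus: BusRdX,Flush
[24] P0: load  L1 | P0:S(43), P1:I, P2:O(43) | bus: BusRd
[25] P1: load  L0 | P0:O(63), P1:S(63), P2:I | bus: BusRd

state = O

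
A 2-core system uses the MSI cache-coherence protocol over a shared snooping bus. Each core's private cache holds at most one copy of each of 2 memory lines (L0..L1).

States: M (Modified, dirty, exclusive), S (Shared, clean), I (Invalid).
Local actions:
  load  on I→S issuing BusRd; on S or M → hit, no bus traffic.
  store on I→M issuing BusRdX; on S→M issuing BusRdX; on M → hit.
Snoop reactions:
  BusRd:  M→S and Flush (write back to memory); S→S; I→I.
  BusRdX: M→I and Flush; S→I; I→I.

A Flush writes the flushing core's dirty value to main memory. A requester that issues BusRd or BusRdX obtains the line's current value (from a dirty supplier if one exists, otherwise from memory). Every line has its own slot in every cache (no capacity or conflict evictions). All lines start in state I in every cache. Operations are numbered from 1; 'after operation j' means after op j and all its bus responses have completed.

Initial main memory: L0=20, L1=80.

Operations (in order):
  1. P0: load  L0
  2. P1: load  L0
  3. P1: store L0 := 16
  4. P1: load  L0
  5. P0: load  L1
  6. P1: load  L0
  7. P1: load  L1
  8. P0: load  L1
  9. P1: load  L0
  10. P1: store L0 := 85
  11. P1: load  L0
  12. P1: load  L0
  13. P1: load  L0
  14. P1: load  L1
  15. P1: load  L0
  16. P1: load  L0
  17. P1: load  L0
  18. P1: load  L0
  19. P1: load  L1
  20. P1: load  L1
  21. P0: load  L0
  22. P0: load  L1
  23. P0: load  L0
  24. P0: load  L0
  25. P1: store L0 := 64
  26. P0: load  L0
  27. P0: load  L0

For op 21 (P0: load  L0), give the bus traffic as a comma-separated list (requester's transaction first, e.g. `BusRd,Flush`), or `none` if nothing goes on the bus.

  op1 P0: load  L0 → S/I on L0; bus BusRd; mem=20
  op2 P1: load  L0 → S/S on L0; bus BusRd; mem=20
  op3 P1: store L0 := 16 → I/M on L0; bus BusRdX; mem=20
  op4 P1: load  L0 → I/M on L0; bus (none); mem=20
  op5 P0: load  L1 → S/I on L1; bus BusRd; mem=80
  op6 P1: load  L0 → I/M on L0; bus (none); mem=20
  op7 P1: load  L1 → S/S on L1; bus BusRd; mem=80
  op8 P0: load  L1 → S/S on L1; bus (none); mem=80
  op9 P1: load  L0 → I/M on L0; bus (none); mem=20
  op10 P1: store L0 := 85 → I/M on L0; bus (none); mem=20
  op11 P1: load  L0 → I/M on L0; bus (none); mem=20
  op12 P1: load  L0 → I/M on L0; bus (none); mem=20
  op13 P1: load  L0 → I/M on L0; bus (none); mem=20
  op14 P1: load  L1 → S/S on L1; bus (none); mem=80
  op15 P1: load  L0 → I/M on L0; bus (none); mem=20
  op16 P1: load  L0 → I/M on L0; bus (none); mem=20
  op17 P1: load  L0 → I/M on L0; bus (none); mem=20
  op18 P1: load  L0 → I/M on L0; bus (none); mem=20
  op19 P1: load  L1 → S/S on L1; bus (none); mem=80
  op20 P1: load  L1 → S/S on L1; bus (none); mem=80
  op21 P0: load  L0 → S/S on L0; bus BusRd Flush; mem=85
  op22 P0: load  L1 → S/S on L1; bus (none); mem=80
  op23 P0: load  L0 → S/S on L0; bus (none); mem=85
  op24 P0: load  L0 → S/S on L0; bus (none); mem=85
  op25 P1: store L0 := 64 → I/M on L0; bus BusRdX; mem=85
  op26 P0: load  L0 → S/S on L0; bus BusRd Flush; mem=64
  op27 P0: load  L0 → S/S on L0; bus (none); mem=64

bus = BusRd,Flush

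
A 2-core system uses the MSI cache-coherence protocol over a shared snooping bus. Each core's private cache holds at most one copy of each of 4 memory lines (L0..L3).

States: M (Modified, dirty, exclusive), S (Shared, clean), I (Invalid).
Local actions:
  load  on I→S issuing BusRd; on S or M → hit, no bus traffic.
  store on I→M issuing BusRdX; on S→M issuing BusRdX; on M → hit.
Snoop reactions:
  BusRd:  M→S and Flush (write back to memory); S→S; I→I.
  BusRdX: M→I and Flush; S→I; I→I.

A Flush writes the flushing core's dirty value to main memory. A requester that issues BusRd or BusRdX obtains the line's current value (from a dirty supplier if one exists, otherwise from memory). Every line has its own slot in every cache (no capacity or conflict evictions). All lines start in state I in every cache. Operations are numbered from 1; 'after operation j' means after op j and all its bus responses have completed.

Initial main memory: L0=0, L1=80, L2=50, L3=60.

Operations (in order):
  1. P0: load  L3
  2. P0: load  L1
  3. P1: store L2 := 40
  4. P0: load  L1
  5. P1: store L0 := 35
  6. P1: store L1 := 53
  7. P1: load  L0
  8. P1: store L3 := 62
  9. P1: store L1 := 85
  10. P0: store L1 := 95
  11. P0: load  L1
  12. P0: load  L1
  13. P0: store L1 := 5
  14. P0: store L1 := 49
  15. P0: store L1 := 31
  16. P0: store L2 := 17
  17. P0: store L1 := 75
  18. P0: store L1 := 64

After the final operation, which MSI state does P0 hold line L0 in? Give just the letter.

step 1: P0: load  L3  ⟶  SI  (L3)  txn=BusRd  M[L3]=60
step 2: P0: load  L1  ⟶  SI  (L1)  txn=BusRd  M[L1]=80
step 3: P1: store L2 := 40  ⟶  IM  (L2)  txn=BusRdX  M[L2]=50
step 4: P0: load  L1  ⟶  SI  (L1)  txn=∅  M[L1]=80
step 5: P1: store L0 := 35  ⟶  IM  (L0)  txn=BusRdX  M[L0]=0
step 6: P1: store L1 := 53  ⟶  IM  (L1)  txn=BusRdX  M[L1]=80
step 7: P1: load  L0  ⟶  IM  (L0)  txn=∅  M[L0]=0
step 8: P1: store L3 := 62  ⟶  IM  (L3)  txn=BusRdX  M[L3]=60
step 9: P1: store L1 := 85  ⟶  IM  (L1)  txn=∅  M[L1]=80
step 10: P0: store L1 := 95  ⟶  MI  (L1)  txn=BusRdX+Flush  M[L1]=85
step 11: P0: load  L1  ⟶  MI  (L1)  txn=∅  M[L1]=85
step 12: P0: load  L1  ⟶  MI  (L1)  txn=∅  M[L1]=85
step 13: P0: store L1 := 5  ⟶  MI  (L1)  txn=∅  M[L1]=85
step 14: P0: store L1 := 49  ⟶  MI  (L1)  txn=∅  M[L1]=85
step 15: P0: store L1 := 31  ⟶  MI  (L1)  txn=∅  M[L1]=85
step 16: P0: store L2 := 17  ⟶  MI  (L2)  txn=BusRdX+Flush  M[L2]=40
step 17: P0: store L1 := 75  ⟶  MI  (L1)  txn=∅  M[L1]=85
step 18: P0: store L1 := 64  ⟶  MI  (L1)  txn=∅  M[L1]=85

state = I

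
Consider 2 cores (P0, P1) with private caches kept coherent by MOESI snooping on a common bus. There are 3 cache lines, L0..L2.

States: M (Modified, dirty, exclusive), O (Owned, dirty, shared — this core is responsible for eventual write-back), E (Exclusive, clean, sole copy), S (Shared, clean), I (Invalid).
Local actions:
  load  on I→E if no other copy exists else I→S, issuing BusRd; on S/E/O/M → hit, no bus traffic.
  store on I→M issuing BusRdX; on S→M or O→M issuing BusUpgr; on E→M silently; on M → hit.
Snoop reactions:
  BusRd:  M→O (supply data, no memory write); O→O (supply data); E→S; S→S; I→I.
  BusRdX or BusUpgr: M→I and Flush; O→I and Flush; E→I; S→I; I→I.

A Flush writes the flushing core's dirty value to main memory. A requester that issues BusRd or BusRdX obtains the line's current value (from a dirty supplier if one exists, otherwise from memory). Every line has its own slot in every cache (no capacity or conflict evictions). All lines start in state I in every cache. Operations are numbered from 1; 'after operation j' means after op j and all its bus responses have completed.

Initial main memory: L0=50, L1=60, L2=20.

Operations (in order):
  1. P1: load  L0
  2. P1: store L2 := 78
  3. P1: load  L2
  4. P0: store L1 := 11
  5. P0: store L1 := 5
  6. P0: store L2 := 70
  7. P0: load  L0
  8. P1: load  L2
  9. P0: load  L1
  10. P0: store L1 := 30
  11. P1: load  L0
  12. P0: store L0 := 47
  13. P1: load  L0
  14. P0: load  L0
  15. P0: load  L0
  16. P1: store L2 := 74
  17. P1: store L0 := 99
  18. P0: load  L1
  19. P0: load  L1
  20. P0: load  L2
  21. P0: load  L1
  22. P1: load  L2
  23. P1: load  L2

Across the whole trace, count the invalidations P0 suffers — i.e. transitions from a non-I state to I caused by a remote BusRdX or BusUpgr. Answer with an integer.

[1] P1: load  L0 | P0:I, P1:E(50) | bus: BusRd
[2] P1: store L2 := 78 | P0:I, P1:M(78) | bus: BusRdX
[3] P1: load  L2 | P0:I, P1:M(78) | bus: none
[4] P0: store L1 := 11 | P0:M(11), P1:I | bus: BusRdX
[5] P0: store L1 := 5 | P0:M(5), P1:I | bus: none
[6] P0: store L2 := 70 | P0:M(70), P1:I | bus: BusRdX,Flush
[7] P0: load  L0 | P0:S(50), P1:S(50) | bus: BusRd
[8] P1: load  L2 | P0:O(70), P1:S(70) | bus: BusRd
[9] P0: load  L1 | P0:M(5), P1:I | bus: none
[10] P0: store L1 := 30 | P0:M(30), P1:I | bus: none
[11] P1: load  L0 | P0:S(50), P1:S(50) | bus: none
[12] P0: store L0 := 47 | P0:M(47), P1:I | bus: BusUpgr
[13] P1: load  L0 | P0:O(47), P1:S(47) | bus: BusRd
[14] P0: load  L0 | P0:O(47), P1:S(47) | bus: none
[15] P0: load  L0 | P0:O(47), P1:S(47) | bus: none
[16] P1: store L2 := 74 | P0:I, P1:M(74) | bus: BusUpgr,Flush
[17] P1: store L0 := 99 | P0:I, P1:M(99) | bus: BusUpgr,Flush
[18] P0: load  L1 | P0:M(30), P1:I | bus: none
[19] P0: load  L1 | P0:M(30), P1:I | bus: none
[20] P0: load  L2 | P0:S(74), P1:O(74) | bus: BusRd
[21] P0: load  L1 | P0:M(30), P1:I | bus: none
[22] P1: load  L2 | P0:S(74), P1:O(74) | bus: none
[23] P1: load  L2 | P0:S(74), P1:O(74) | bus: none

invalidations = 2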